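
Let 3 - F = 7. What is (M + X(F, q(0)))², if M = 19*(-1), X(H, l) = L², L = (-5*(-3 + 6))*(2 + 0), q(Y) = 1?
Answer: 776161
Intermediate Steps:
F = -4 (F = 3 - 1*7 = 3 - 7 = -4)
L = -30 (L = -5*3*2 = -15*2 = -30)
X(H, l) = 900 (X(H, l) = (-30)² = 900)
M = -19
(M + X(F, q(0)))² = (-19 + 900)² = 881² = 776161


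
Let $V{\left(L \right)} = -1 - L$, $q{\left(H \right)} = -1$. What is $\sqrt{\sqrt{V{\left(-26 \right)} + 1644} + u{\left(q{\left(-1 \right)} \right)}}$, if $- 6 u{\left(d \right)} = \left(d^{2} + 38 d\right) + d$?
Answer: $\frac{\sqrt{57 + 9 \sqrt{1669}}}{3} \approx 6.8693$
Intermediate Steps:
$u{\left(d \right)} = - \frac{13 d}{2} - \frac{d^{2}}{6}$ ($u{\left(d \right)} = - \frac{\left(d^{2} + 38 d\right) + d}{6} = - \frac{d^{2} + 39 d}{6} = - \frac{13 d}{2} - \frac{d^{2}}{6}$)
$\sqrt{\sqrt{V{\left(-26 \right)} + 1644} + u{\left(q{\left(-1 \right)} \right)}} = \sqrt{\sqrt{\left(-1 - -26\right) + 1644} - - \frac{39 - 1}{6}} = \sqrt{\sqrt{\left(-1 + 26\right) + 1644} - \left(- \frac{1}{6}\right) 38} = \sqrt{\sqrt{25 + 1644} + \frac{19}{3}} = \sqrt{\sqrt{1669} + \frac{19}{3}} = \sqrt{\frac{19}{3} + \sqrt{1669}}$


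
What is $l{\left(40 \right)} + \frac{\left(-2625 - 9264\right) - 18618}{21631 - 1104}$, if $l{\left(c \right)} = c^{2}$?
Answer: $\frac{32812693}{20527} \approx 1598.5$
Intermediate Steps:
$l{\left(40 \right)} + \frac{\left(-2625 - 9264\right) - 18618}{21631 - 1104} = 40^{2} + \frac{\left(-2625 - 9264\right) - 18618}{21631 - 1104} = 1600 + \frac{\left(-2625 - 9264\right) - 18618}{20527} = 1600 + \left(-11889 - 18618\right) \frac{1}{20527} = 1600 - \frac{30507}{20527} = \frac{32812693}{20527}$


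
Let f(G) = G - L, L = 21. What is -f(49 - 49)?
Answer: 21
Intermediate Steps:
f(G) = -21 + G (f(G) = G - 1*21 = G - 21 = -21 + G)
-f(49 - 49) = -(-21 + (49 - 49)) = -(-21 + 0) = -1*(-21) = 21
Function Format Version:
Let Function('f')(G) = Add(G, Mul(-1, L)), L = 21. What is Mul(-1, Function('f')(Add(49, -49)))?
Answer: 21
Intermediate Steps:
Function('f')(G) = Add(-21, G) (Function('f')(G) = Add(G, Mul(-1, 21)) = Add(G, -21) = Add(-21, G))
Mul(-1, Function('f')(Add(49, -49))) = Mul(-1, Add(-21, Add(49, -49))) = Mul(-1, Add(-21, 0)) = Mul(-1, -21) = 21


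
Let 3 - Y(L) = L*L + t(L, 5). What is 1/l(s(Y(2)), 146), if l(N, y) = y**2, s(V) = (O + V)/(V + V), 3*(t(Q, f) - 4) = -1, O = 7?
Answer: 1/21316 ≈ 4.6913e-5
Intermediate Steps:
t(Q, f) = 11/3 (t(Q, f) = 4 + (1/3)*(-1) = 4 - 1/3 = 11/3)
Y(L) = -2/3 - L**2 (Y(L) = 3 - (L*L + 11/3) = 3 - (L**2 + 11/3) = 3 - (11/3 + L**2) = 3 + (-11/3 - L**2) = -2/3 - L**2)
s(V) = (7 + V)/(2*V) (s(V) = (7 + V)/(V + V) = (7 + V)/((2*V)) = (7 + V)*(1/(2*V)) = (7 + V)/(2*V))
1/l(s(Y(2)), 146) = 1/(146**2) = 1/21316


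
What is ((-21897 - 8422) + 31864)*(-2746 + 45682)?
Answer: 66336120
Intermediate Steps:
((-21897 - 8422) + 31864)*(-2746 + 45682) = (-30319 + 31864)*42936 = 1545*42936 = 66336120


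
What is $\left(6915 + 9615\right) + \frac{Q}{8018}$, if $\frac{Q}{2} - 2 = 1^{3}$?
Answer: $\frac{66268773}{4009} \approx 16530.0$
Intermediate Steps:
$Q = 6$ ($Q = 4 + 2 \cdot 1^{3} = 4 + 2 \cdot 1 = 4 + 2 = 6$)
$\left(6915 + 9615\right) + \frac{Q}{8018} = \left(6915 + 9615\right) + \frac{6}{8018} = 16530 + 6 \cdot \frac{1}{8018} = 16530 + \frac{3}{4009} = \frac{66268773}{4009}$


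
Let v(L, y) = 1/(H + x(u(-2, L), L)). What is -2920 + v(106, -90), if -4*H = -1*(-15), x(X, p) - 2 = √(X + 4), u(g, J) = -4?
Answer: -20444/7 ≈ -2920.6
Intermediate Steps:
x(X, p) = 2 + √(4 + X) (x(X, p) = 2 + √(X + 4) = 2 + √(4 + X))
H = -15/4 (H = -(-1)*(-15)/4 = -¼*15 = -15/4 ≈ -3.7500)
v(L, y) = -4/7 (v(L, y) = 1/(-15/4 + (2 + √(4 - 4))) = 1/(-15/4 + (2 + √0)) = 1/(-15/4 + (2 + 0)) = 1/(-15/4 + 2) = 1/(-7/4) = -4/7)
-2920 + v(106, -90) = -2920 - 4/7 = -20444/7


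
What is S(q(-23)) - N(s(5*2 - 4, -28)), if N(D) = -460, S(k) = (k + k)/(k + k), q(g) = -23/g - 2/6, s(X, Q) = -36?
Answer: 461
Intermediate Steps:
q(g) = -⅓ - 23/g (q(g) = -23/g - 2*⅙ = -23/g - ⅓ = -⅓ - 23/g)
S(k) = 1 (S(k) = (2*k)/((2*k)) = (2*k)*(1/(2*k)) = 1)
S(q(-23)) - N(s(5*2 - 4, -28)) = 1 - 1*(-460) = 1 + 460 = 461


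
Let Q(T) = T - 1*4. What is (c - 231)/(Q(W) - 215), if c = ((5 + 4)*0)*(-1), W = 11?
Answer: 231/208 ≈ 1.1106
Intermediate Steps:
c = 0 (c = (9*0)*(-1) = 0*(-1) = 0)
Q(T) = -4 + T (Q(T) = T - 4 = -4 + T)
(c - 231)/(Q(W) - 215) = (0 - 231)/((-4 + 11) - 215) = -231/(7 - 215) = -231/(-208) = -231*(-1/208) = 231/208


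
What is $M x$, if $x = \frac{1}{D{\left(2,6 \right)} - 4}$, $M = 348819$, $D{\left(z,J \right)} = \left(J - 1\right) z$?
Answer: $\frac{116273}{2} \approx 58137.0$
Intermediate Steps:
$D{\left(z,J \right)} = z \left(-1 + J\right)$ ($D{\left(z,J \right)} = \left(-1 + J\right) z = z \left(-1 + J\right)$)
$x = \frac{1}{6}$ ($x = \frac{1}{2 \left(-1 + 6\right) - 4} = \frac{1}{2 \cdot 5 - 4} = \frac{1}{10 - 4} = \frac{1}{6} \approx 0.16667$)
$M x = 348819 \cdot \frac{1}{6} = \frac{116273}{2}$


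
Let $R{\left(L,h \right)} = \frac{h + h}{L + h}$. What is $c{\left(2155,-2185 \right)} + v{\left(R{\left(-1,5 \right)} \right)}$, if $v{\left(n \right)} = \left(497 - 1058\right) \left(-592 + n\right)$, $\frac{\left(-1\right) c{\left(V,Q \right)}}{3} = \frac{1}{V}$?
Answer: $\frac{1425357939}{4310} \approx 3.3071 \cdot 10^{5}$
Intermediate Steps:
$c{\left(V,Q \right)} = - \frac{3}{V}$
$R{\left(L,h \right)} = \frac{2 h}{L + h}$
$v{\left(n \right)} = 332112 - 561 n$ ($v{\left(n \right)} = - 561 \left(-592 + n\right) = 332112 - 561 n$)
$c{\left(2155,-2185 \right)} + v{\left(R{\left(-1,5 \right)} \right)} = - \frac{3}{2155} + \left(332112 - 561 \cdot 2 \cdot 5 \frac{1}{-1 + 5}\right) = \left(-3\right) \frac{1}{2155} + \left(332112 - 561 \cdot 2 \cdot 5 \cdot \frac{1}{4}\right) = - \frac{3}{2155} + \left(332112 - 561 \cdot 2 \cdot 5 \cdot \frac{1}{4}\right) = - \frac{3}{2155} + \left(332112 - \frac{2805}{2}\right) = - \frac{3}{2155} + \frac{661419}{2} = \frac{1425357939}{4310}$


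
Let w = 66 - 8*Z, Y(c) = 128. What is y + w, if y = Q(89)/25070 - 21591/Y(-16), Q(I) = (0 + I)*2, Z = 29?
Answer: -536975473/1604480 ≈ -334.67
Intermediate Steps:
Q(I) = 2*I (Q(I) = I*2 = 2*I)
w = -166 (w = 66 - 8*29 = 66 - 232 = -166)
y = -270631793/1604480 (y = (2*89)/25070 - 21591/128 = 178*(1/25070) - 21591*1/128 = 89/12535 - 21591/128 = -270631793/1604480 ≈ -168.67)
y + w = -270631793/1604480 - 166 = -536975473/1604480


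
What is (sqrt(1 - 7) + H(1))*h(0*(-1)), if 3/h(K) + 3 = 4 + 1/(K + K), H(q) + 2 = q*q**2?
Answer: 0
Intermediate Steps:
H(q) = -2 + q**3 (H(q) = -2 + q*q**2 = -2 + q**3)
h(K) = 3/(1 + 1/(2*K)) (h(K) = 3/(-3 + (4 + 1/(K + K))) = 3/(-3 + (4 + 1/(2*K))) = 3/(1 + 1/(2*K)))
(sqrt(1 - 7) + H(1))*h(0*(-1)) = (sqrt(1 - 7) + (-2 + 1**3))*(6*(0*(-1))/(1 + 2*(0*(-1)))) = (sqrt(-6) + (-2 + 1))*(6*0/(1 + 2*0)) = (I*sqrt(6) - 1)*(6*0/(1 + 0)) = (-1 + I*sqrt(6))*(6*0/1) = (-1 + I*sqrt(6))*(6*0*1) = (-1 + I*sqrt(6))*0 = 0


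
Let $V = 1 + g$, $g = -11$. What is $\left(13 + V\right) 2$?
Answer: $6$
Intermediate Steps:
$V = -10$ ($V = 1 - 11 = -10$)
$\left(13 + V\right) 2 = \left(13 - 10\right) 2 = 3 \cdot 2 = 6$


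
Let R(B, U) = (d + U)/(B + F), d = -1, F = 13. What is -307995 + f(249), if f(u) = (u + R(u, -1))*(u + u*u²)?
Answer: 503532580419/131 ≈ 3.8438e+9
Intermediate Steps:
R(B, U) = (-1 + U)/(13 + B) (R(B, U) = (-1 + U)/(B + 13) = (-1 + U)/(13 + B))
f(u) = (u + u³)*(u - 2/(13 + u)) (f(u) = (u + (-1 - 1)/(13 + u))*(u + u*u²) = (u - 2/(13 + u))*(u + u³) = (u + u³)*(u - 2/(13 + u)))
-307995 + f(249) = -307995 + 249*(-2 - 2*249² + 249*(1 + 249²)*(13 + 249))/(13 + 249) = -307995 + 249*(-2 - 2*62001 + 249*(1 + 62001)*262)/262 = -307995 + 249*(1/262)*(-2 - 124002 + 249*62002*262) = -307995 + 249*(1/262)*(-2 - 124002 + 4044886476) = -307995 + 249*(1/262)*4044762472 = -307995 + 503572927764/131 = 503532580419/131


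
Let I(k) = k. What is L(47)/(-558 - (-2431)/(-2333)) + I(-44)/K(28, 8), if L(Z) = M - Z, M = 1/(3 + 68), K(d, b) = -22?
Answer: 192985678/92601395 ≈ 2.0840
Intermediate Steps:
M = 1/71 ≈ 0.014085
L(Z) = 1/71 - Z
L(47)/(-558 - (-2431)/(-2333)) + I(-44)/K(28, 8) = (1/71 - 1*47)/(-558 - (-2431)/(-2333)) - 44/(-22) = (1/71 - 47)/(-558 - (-2431)*(-1)/2333) - 44*(-1/22) = -3336/(71*(-558 - 1*2431/2333)) + 2 = -3336/(71*(-558 - 2431/2333)) + 2 = -3336/(71*(-1304245/2333)) + 2 = -3336/71*(-2333/1304245) + 2 = 7782888/92601395 + 2 = 192985678/92601395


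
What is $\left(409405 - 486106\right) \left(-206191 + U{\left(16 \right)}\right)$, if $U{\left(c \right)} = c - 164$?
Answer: $15826407639$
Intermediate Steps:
$U{\left(c \right)} = -164 + c$
$\left(409405 - 486106\right) \left(-206191 + U{\left(16 \right)}\right) = \left(409405 - 486106\right) \left(-206191 + \left(-164 + 16\right)\right) = - 76701 \left(-206191 - 148\right) = \left(-76701\right) \left(-206339\right) = 15826407639$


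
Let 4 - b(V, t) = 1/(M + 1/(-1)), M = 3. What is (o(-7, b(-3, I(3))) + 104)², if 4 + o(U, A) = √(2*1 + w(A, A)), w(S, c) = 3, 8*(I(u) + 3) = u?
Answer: (100 + √5)² ≈ 10452.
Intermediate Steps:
I(u) = -3 + u/8
b(V, t) = 7/2 (b(V, t) = 4 - 1/(3 + 1/(-1)) = 4 - 1/(3 - 1) = 4 - 1/2 = 4 - 1*½ = 4 - ½ = 7/2)
o(U, A) = -4 + √5 (o(U, A) = -4 + √(2*1 + 3) = -4 + √(2 + 3) = -4 + √5)
(o(-7, b(-3, I(3))) + 104)² = ((-4 + √5) + 104)² = (100 + √5)²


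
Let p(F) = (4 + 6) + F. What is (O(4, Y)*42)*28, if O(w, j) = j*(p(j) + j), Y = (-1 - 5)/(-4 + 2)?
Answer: 56448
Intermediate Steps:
Y = 3 (Y = -6/(-2) = -6*(-1/2) = 3)
p(F) = 10 + F
O(w, j) = j*(10 + 2*j) (O(w, j) = j*((10 + j) + j) = j*(10 + 2*j))
(O(4, Y)*42)*28 = ((2*3*(5 + 3))*42)*28 = ((2*3*8)*42)*28 = (48*42)*28 = 2016*28 = 56448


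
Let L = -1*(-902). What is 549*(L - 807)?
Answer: 52155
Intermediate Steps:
L = 902
549*(L - 807) = 549*(902 - 807) = 549*95 = 52155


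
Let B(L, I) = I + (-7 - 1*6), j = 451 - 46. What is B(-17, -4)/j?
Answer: -17/405 ≈ -0.041975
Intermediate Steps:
j = 405
B(L, I) = -13 + I (B(L, I) = I + (-7 - 6) = I - 13 = -13 + I)
B(-17, -4)/j = (-13 - 4)/405 = -17*1/405 = -17/405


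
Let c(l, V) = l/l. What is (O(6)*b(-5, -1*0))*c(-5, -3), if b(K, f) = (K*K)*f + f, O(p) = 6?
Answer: 0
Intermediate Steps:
b(K, f) = f + f*K**2 (b(K, f) = K**2*f + f = f*K**2 + f = f + f*K**2)
c(l, V) = 1
(O(6)*b(-5, -1*0))*c(-5, -3) = (6*((-1*0)*(1 + (-5)**2)))*1 = (6*(0*(1 + 25)))*1 = (6*(0*26))*1 = (6*0)*1 = 0*1 = 0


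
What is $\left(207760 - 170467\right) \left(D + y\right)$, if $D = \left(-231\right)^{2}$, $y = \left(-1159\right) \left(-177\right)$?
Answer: $9640389672$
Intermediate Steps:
$y = 205143$
$D = 53361$
$\left(207760 - 170467\right) \left(D + y\right) = \left(207760 - 170467\right) \left(53361 + 205143\right) = 37293 \cdot 258504 = 9640389672$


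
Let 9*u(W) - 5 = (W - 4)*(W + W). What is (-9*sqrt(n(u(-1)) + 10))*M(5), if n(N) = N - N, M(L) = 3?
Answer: -27*sqrt(10) ≈ -85.381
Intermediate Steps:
u(W) = 5/9 + 2*W*(-4 + W)/9 (u(W) = 5/9 + ((W - 4)*(W + W))/9 = 5/9 + ((-4 + W)*(2*W))/9 = 5/9 + (2*W*(-4 + W))/9 = 5/9 + 2*W*(-4 + W)/9)
n(N) = 0
(-9*sqrt(n(u(-1)) + 10))*M(5) = -9*sqrt(0 + 10)*3 = -9*sqrt(10)*3 = -27*sqrt(10)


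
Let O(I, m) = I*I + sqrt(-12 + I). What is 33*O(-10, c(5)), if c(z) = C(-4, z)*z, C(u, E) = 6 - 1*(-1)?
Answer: 3300 + 33*I*sqrt(22) ≈ 3300.0 + 154.78*I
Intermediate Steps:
C(u, E) = 7 (C(u, E) = 6 + 1 = 7)
c(z) = 7*z
O(I, m) = I**2 + sqrt(-12 + I)
33*O(-10, c(5)) = 33*((-10)**2 + sqrt(-12 - 10)) = 33*(100 + sqrt(-22)) = 33*(100 + I*sqrt(22)) = 3300 + 33*I*sqrt(22)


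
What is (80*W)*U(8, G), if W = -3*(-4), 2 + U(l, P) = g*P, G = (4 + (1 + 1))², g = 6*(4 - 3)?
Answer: 205440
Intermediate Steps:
g = 6 (g = 6*1 = 6)
G = 36 (G = (4 + 2)² = 6² = 36)
U(l, P) = -2 + 6*P
W = 12
(80*W)*U(8, G) = (80*12)*(-2 + 6*36) = 960*(-2 + 216) = 960*214 = 205440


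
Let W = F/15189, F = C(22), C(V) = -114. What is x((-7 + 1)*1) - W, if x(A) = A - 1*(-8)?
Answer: 10164/5063 ≈ 2.0075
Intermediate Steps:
x(A) = 8 + A (x(A) = A + 8 = 8 + A)
F = -114
W = -38/5063 (W = -114/15189 = -114*1/15189 = -38/5063 ≈ -0.0075054)
x((-7 + 1)*1) - W = (8 + (-7 + 1)*1) - 1*(-38/5063) = (8 - 6*1) + 38/5063 = (8 - 6) + 38/5063 = 2 + 38/5063 = 10164/5063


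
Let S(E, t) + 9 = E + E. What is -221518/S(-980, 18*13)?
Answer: 20138/179 ≈ 112.50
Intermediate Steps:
S(E, t) = -9 + 2*E (S(E, t) = -9 + (E + E) = -9 + 2*E)
-221518/S(-980, 18*13) = -221518/(-9 + 2*(-980)) = -221518/(-9 - 1960) = -221518/(-1969) = -221518*(-1/1969) = 20138/179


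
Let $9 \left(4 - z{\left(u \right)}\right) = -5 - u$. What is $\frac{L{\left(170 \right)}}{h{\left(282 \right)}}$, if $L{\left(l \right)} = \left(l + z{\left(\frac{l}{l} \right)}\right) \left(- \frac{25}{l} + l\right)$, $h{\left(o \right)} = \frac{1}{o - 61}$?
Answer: $6556550$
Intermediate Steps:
$z{\left(u \right)} = \frac{41}{9} + \frac{u}{9}$ ($z{\left(u \right)} = 4 - \frac{-5 - u}{9} = 4 + \left(\frac{5}{9} + \frac{u}{9}\right) = \frac{41}{9} + \frac{u}{9}$)
$h{\left(o \right)} = \frac{1}{-61 + o}$
$L{\left(l \right)} = \left(\frac{14}{3} + l\right) \left(l - \frac{25}{l}\right)$ ($L{\left(l \right)} = \left(l + \left(\frac{41}{9} + \frac{l \frac{1}{l}}{9}\right)\right) \left(- \frac{25}{l} + l\right) = \left(l + \left(\frac{41}{9} + \frac{1}{9} \cdot 1\right)\right) \left(l - \frac{25}{l}\right) = \left(l + \left(\frac{41}{9} + \frac{1}{9}\right)\right) \left(l - \frac{25}{l}\right) = \left(l + \frac{14}{3}\right) \left(l - \frac{25}{l}\right) = \left(\frac{14}{3} + l\right) \left(l - \frac{25}{l}\right)$)
$\frac{L{\left(170 \right)}}{h{\left(282 \right)}} = \frac{-25 + 170^{2} - \frac{350}{3 \cdot 170} + \frac{14}{3} \cdot 170}{\frac{1}{-61 + 282}} = \frac{-25 + 28900 - \frac{35}{51} + \frac{2380}{3}}{\frac{1}{221}} = \left(-25 + 28900 - \frac{35}{51} + \frac{2380}{3}\right) \frac{1}{\frac{1}{221}} = \frac{504350}{17} \cdot 221 = 6556550$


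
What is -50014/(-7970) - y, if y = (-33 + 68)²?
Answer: -4856618/3985 ≈ -1218.7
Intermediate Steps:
y = 1225 (y = 35² = 1225)
-50014/(-7970) - y = -50014/(-7970) - 1*1225 = -50014*(-1/7970) - 1225 = 25007/3985 - 1225 = -4856618/3985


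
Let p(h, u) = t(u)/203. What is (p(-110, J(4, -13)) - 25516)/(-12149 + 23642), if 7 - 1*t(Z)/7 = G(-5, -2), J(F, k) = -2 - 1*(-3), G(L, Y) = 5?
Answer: -82218/37033 ≈ -2.2201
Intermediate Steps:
J(F, k) = 1 (J(F, k) = -2 + 3 = 1)
t(Z) = 14 (t(Z) = 49 - 7*5 = 49 - 35 = 14)
p(h, u) = 2/29 (p(h, u) = 14/203 = 14*(1/203) = 2/29)
(p(-110, J(4, -13)) - 25516)/(-12149 + 23642) = (2/29 - 25516)/(-12149 + 23642) = -739962/29/11493 = -739962/29*1/11493 = -82218/37033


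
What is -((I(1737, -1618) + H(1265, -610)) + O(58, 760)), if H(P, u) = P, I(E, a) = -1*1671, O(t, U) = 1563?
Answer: -1157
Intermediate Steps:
I(E, a) = -1671
-((I(1737, -1618) + H(1265, -610)) + O(58, 760)) = -((-1671 + 1265) + 1563) = -(-406 + 1563) = -1*1157 = -1157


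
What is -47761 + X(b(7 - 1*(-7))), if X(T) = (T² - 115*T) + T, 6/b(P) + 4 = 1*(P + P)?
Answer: -764631/16 ≈ -47789.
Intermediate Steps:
b(P) = 6/(-4 + 2*P) (b(P) = 6/(-4 + 1*(P + P)) = 6/(-4 + 1*(2*P)) = 6/(-4 + 2*P))
X(T) = T² - 114*T
-47761 + X(b(7 - 1*(-7))) = -47761 + (3/(-2 + (7 - 1*(-7))))*(-114 + 3/(-2 + (7 - 1*(-7)))) = -47761 + (3/(-2 + (7 + 7)))*(-114 + 3/(-2 + (7 + 7))) = -47761 + (3/(-2 + 14))*(-114 + 3/(-2 + 14)) = -47761 + (3/12)*(-114 + 3/12) = -47761 + (3*(1/12))*(-114 + 3*(1/12)) = -47761 + (-114 + ¼)/4 = -47761 + (¼)*(-455/4) = -47761 - 455/16 = -764631/16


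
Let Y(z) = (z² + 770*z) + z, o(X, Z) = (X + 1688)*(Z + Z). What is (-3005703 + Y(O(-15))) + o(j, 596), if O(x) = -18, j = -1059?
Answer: -2269489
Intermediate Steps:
o(X, Z) = 2*Z*(1688 + X) (o(X, Z) = (1688 + X)*(2*Z) = 2*Z*(1688 + X))
Y(z) = z² + 771*z
(-3005703 + Y(O(-15))) + o(j, 596) = (-3005703 - 18*(771 - 18)) + 2*596*(1688 - 1059) = (-3005703 - 18*753) + 2*596*629 = (-3005703 - 13554) + 749768 = -3019257 + 749768 = -2269489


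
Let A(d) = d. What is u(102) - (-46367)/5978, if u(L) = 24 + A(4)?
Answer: 213751/5978 ≈ 35.756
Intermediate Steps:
u(L) = 28 (u(L) = 24 + 4 = 28)
u(102) - (-46367)/5978 = 28 - (-46367)/5978 = 28 - 1*(-46367/5978) = 28 + 46367/5978 = 213751/5978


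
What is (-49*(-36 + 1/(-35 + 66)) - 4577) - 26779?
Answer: -917401/31 ≈ -29594.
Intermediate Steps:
(-49*(-36 + 1/(-35 + 66)) - 4577) - 26779 = (-49*(-36 + 1/31) - 4577) - 26779 = (-49*(-1115/31) - 4577) - 26779 = (54635/31 - 4577) - 26779 = -87252/31 - 26779 = -917401/31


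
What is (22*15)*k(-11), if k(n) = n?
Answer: -3630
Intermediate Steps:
(22*15)*k(-11) = (22*15)*(-11) = 330*(-11) = -3630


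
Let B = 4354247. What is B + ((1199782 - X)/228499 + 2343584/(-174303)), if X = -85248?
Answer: 173420904460837333/39828061197 ≈ 4.3542e+6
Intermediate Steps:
B + ((1199782 - X)/228499 + 2343584/(-174303)) = 4354247 + ((1199782 - 1*(-85248))/228499 + 2343584/(-174303)) = 4354247 + ((1199782 + 85248)*(1/228499) + 2343584*(-1/174303)) = 4354247 + (1285030*(1/228499) - 2343584/174303) = 4354247 + (1285030/228499 - 2343584/174303) = 4354247 - 311522016326/39828061197 = 173420904460837333/39828061197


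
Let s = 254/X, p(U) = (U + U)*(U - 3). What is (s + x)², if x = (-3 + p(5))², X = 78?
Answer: 129914404/1521 ≈ 85414.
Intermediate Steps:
p(U) = 2*U*(-3 + U) (p(U) = (2*U)*(-3 + U) = 2*U*(-3 + U))
s = 127/39 (s = 254/78 = 254*(1/78) = 127/39 ≈ 3.2564)
x = 289 (x = (-3 + 2*5*(-3 + 5))² = (-3 + 2*5*2)² = (-3 + 20)² = 17² = 289)
(s + x)² = (127/39 + 289)² = (11398/39)² = 129914404/1521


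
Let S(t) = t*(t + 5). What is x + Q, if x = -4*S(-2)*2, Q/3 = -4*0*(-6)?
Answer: 48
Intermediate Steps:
S(t) = t*(5 + t)
Q = 0 (Q = 3*(-4*0*(-6)) = 3*(0*(-6)) = 3*0 = 0)
x = 48 (x = -(-8)*(5 - 2)*2 = -(-8)*3*2 = -4*(-6)*2 = 24*2 = 48)
x + Q = 48 + 0 = 48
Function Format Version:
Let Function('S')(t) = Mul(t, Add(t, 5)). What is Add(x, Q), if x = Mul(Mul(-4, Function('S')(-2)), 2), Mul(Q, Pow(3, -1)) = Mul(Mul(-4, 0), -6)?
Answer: 48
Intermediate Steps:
Function('S')(t) = Mul(t, Add(5, t))
Q = 0 (Q = Mul(3, Mul(Mul(-4, 0), -6)) = Mul(3, Mul(0, -6)) = Mul(3, 0) = 0)
x = 48 (x = Mul(Mul(-4, Mul(-2, Add(5, -2))), 2) = Mul(Mul(-4, Mul(-2, 3)), 2) = Mul(Mul(-4, -6), 2) = Mul(24, 2) = 48)
Add(x, Q) = Add(48, 0) = 48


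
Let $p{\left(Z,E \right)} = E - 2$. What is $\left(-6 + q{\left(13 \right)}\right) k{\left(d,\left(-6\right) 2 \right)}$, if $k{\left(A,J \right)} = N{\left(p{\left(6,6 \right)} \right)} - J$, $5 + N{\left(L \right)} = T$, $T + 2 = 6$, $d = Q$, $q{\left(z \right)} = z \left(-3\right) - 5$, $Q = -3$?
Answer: $-550$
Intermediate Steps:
$q{\left(z \right)} = -5 - 3 z$ ($q{\left(z \right)} = - 3 z - 5 = -5 - 3 z$)
$d = -3$
$T = 4$ ($T = -2 + 6 = 4$)
$p{\left(Z,E \right)} = -2 + E$
$N{\left(L \right)} = -1$ ($N{\left(L \right)} = -5 + 4 = -1$)
$k{\left(A,J \right)} = -1 - J$
$\left(-6 + q{\left(13 \right)}\right) k{\left(d,\left(-6\right) 2 \right)} = \left(-6 - 44\right) \left(-1 - \left(-6\right) 2\right) = \left(-6 - 44\right) \left(-1 - -12\right) = \left(-6 - 44\right) \left(-1 + 12\right) = \left(-50\right) 11 = -550$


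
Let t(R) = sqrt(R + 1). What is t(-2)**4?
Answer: 1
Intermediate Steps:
t(R) = sqrt(1 + R)
t(-2)**4 = (sqrt(1 - 2))**4 = (sqrt(-1))**4 = I**4 = 1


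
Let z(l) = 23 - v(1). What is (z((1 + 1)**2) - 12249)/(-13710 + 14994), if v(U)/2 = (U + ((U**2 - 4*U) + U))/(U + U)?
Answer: -4075/428 ≈ -9.5210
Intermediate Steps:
v(U) = (U**2 - 2*U)/U (v(U) = 2*((U + ((U**2 - 4*U) + U))/(U + U)) = 2*((U + (U**2 - 3*U))/((2*U))) = 2*((U**2 - 2*U)*(1/(2*U))) = 2*((U**2 - 2*U)/(2*U)) = (U**2 - 2*U)/U)
z(l) = 24 (z(l) = 23 - (-2 + 1) = 23 - 1*(-1) = 23 + 1 = 24)
(z((1 + 1)**2) - 12249)/(-13710 + 14994) = (24 - 12249)/(-13710 + 14994) = -12225/1284 = -12225*1/1284 = -4075/428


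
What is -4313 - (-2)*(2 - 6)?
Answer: -4321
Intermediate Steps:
-4313 - (-2)*(2 - 6) = -4313 - (-2)*(-4) = -4313 - 1*8 = -4313 - 8 = -4321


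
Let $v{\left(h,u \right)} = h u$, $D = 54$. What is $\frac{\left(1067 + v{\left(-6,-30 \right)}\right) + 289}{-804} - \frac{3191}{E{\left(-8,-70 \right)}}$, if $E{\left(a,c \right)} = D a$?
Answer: $\frac{158501}{28944} \approx 5.4761$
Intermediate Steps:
$E{\left(a,c \right)} = 54 a$
$\frac{\left(1067 + v{\left(-6,-30 \right)}\right) + 289}{-804} - \frac{3191}{E{\left(-8,-70 \right)}} = \frac{\left(1067 - -180\right) + 289}{-804} - \frac{3191}{54 \left(-8\right)} = \left(\left(1067 + 180\right) + 289\right) \left(- \frac{1}{804}\right) - \frac{3191}{-432} = \left(1247 + 289\right) \left(- \frac{1}{804}\right) - - \frac{3191}{432} = 1536 \left(- \frac{1}{804}\right) + \frac{3191}{432} = - \frac{128}{67} + \frac{3191}{432} = \frac{158501}{28944}$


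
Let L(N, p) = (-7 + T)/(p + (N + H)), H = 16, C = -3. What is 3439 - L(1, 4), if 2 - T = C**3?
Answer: 72197/21 ≈ 3438.0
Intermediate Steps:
T = 29 (T = 2 - 1*(-3)**3 = 2 - 1*(-27) = 2 + 27 = 29)
L(N, p) = 22/(16 + N + p) (L(N, p) = (-7 + 29)/(p + (N + 16)) = 22/(p + (16 + N)) = 22/(16 + N + p))
3439 - L(1, 4) = 3439 - 22/(16 + 1 + 4) = 3439 - 22/21 = 72197/21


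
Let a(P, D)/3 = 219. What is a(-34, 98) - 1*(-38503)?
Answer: 39160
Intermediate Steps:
a(P, D) = 657 (a(P, D) = 3*219 = 657)
a(-34, 98) - 1*(-38503) = 657 - 1*(-38503) = 657 + 38503 = 39160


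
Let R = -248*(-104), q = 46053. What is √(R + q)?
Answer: √71845 ≈ 268.04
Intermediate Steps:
R = 25792
√(R + q) = √(25792 + 46053) = √71845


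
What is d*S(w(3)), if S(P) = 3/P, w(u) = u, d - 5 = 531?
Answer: 536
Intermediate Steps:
d = 536 (d = 5 + 531 = 536)
d*S(w(3)) = 536*(3/3) = 536*(3*(1/3)) = 536*1 = 536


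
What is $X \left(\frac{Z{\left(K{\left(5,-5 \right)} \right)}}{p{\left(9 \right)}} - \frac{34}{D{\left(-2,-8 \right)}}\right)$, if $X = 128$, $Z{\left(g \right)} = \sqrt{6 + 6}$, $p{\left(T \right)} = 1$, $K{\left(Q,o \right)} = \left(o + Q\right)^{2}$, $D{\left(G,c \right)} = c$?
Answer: $544 + 256 \sqrt{3} \approx 987.41$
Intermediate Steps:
$K{\left(Q,o \right)} = \left(Q + o\right)^{2}$
$Z{\left(g \right)} = 2 \sqrt{3}$ ($Z{\left(g \right)} = \sqrt{12} = 2 \sqrt{3}$)
$X \left(\frac{Z{\left(K{\left(5,-5 \right)} \right)}}{p{\left(9 \right)}} - \frac{34}{D{\left(-2,-8 \right)}}\right) = 128 \left(\frac{2 \sqrt{3}}{1} - \frac{34}{-8}\right) = 128 \left(2 \sqrt{3} \cdot 1 - - \frac{17}{4}\right) = 128 \left(2 \sqrt{3} + \frac{17}{4}\right) = 128 \left(\frac{17}{4} + 2 \sqrt{3}\right) = 544 + 256 \sqrt{3}$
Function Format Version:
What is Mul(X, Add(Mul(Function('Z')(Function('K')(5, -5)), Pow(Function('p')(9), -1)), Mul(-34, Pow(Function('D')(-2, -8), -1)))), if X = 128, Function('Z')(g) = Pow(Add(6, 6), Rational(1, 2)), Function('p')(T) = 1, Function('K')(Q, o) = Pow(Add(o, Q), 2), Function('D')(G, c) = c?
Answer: Add(544, Mul(256, Pow(3, Rational(1, 2)))) ≈ 987.41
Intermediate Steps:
Function('K')(Q, o) = Pow(Add(Q, o), 2)
Function('Z')(g) = Mul(2, Pow(3, Rational(1, 2))) (Function('Z')(g) = Pow(12, Rational(1, 2)) = Mul(2, Pow(3, Rational(1, 2))))
Mul(X, Add(Mul(Function('Z')(Function('K')(5, -5)), Pow(Function('p')(9), -1)), Mul(-34, Pow(Function('D')(-2, -8), -1)))) = Mul(128, Add(Mul(Mul(2, Pow(3, Rational(1, 2))), Pow(1, -1)), Mul(-34, Pow(-8, -1)))) = Mul(128, Add(Mul(Mul(2, Pow(3, Rational(1, 2))), 1), Mul(-34, Rational(-1, 8)))) = Mul(128, Add(Mul(2, Pow(3, Rational(1, 2))), Rational(17, 4))) = Mul(128, Add(Rational(17, 4), Mul(2, Pow(3, Rational(1, 2))))) = Add(544, Mul(256, Pow(3, Rational(1, 2))))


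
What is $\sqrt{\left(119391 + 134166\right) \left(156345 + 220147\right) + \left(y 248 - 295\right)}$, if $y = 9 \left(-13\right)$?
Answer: $\sqrt{95462152733} \approx 3.0897 \cdot 10^{5}$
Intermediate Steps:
$y = -117$
$\sqrt{\left(119391 + 134166\right) \left(156345 + 220147\right) + \left(y 248 - 295\right)} = \sqrt{\left(119391 + 134166\right) \left(156345 + 220147\right) - 29311} = \sqrt{253557 \cdot 376492 - 29311} = \sqrt{95462182044 - 29311} = \sqrt{95462152733}$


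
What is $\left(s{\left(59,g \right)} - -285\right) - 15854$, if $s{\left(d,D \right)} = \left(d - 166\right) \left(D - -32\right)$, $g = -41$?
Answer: $-14606$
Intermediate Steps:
$s{\left(d,D \right)} = \left(-166 + d\right) \left(32 + D\right)$ ($s{\left(d,D \right)} = \left(-166 + d\right) \left(D + \left(-58 + 90\right)\right) = \left(-166 + d\right) \left(D + 32\right) = \left(-166 + d\right) \left(32 + D\right)$)
$\left(s{\left(59,g \right)} - -285\right) - 15854 = \left(\left(-5312 - -6806 + 32 \cdot 59 - 2419\right) - -285\right) - 15854 = \left(\left(-5312 + 6806 + 1888 - 2419\right) + 285\right) - 15854 = \left(963 + 285\right) - 15854 = 1248 - 15854 = -14606$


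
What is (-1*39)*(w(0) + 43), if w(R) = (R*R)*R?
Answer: -1677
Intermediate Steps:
w(R) = R³ (w(R) = R²*R = R³)
(-1*39)*(w(0) + 43) = (-1*39)*(0³ + 43) = -39*(0 + 43) = -39*43 = -1677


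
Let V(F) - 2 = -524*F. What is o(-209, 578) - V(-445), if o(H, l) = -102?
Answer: -233284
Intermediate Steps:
V(F) = 2 - 524*F
o(-209, 578) - V(-445) = -102 - (2 - 524*(-445)) = -102 - (2 + 233180) = -102 - 1*233182 = -102 - 233182 = -233284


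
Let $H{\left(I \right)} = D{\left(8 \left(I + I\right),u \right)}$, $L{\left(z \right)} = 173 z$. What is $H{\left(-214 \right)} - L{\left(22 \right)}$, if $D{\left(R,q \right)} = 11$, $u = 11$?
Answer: $-3795$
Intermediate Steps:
$H{\left(I \right)} = 11$
$H{\left(-214 \right)} - L{\left(22 \right)} = 11 - 173 \cdot 22 = 11 - 3806 = -3795$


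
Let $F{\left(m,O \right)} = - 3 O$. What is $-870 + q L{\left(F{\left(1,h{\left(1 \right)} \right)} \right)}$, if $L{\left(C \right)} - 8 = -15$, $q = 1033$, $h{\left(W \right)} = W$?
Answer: $-8101$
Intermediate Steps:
$L{\left(C \right)} = -7$ ($L{\left(C \right)} = 8 - 15 = -7$)
$-870 + q L{\left(F{\left(1,h{\left(1 \right)} \right)} \right)} = -870 + 1033 \left(-7\right) = -870 - 7231 = -8101$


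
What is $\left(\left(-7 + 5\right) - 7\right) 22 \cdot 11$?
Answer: $-2178$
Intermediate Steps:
$\left(\left(-7 + 5\right) - 7\right) 22 \cdot 11 = \left(-2 - 7\right) 22 \cdot 11 = \left(-9\right) 22 \cdot 11 = \left(-198\right) 11 = -2178$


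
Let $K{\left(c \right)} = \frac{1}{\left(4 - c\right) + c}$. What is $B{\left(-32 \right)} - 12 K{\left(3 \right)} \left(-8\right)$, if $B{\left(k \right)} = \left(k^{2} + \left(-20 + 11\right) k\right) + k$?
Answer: $1304$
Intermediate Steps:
$K{\left(c \right)} = \frac{1}{4}$
$B{\left(k \right)} = k^{2} - 8 k$ ($B{\left(k \right)} = \left(k^{2} - 9 k\right) + k = k^{2} - 8 k$)
$B{\left(-32 \right)} - 12 K{\left(3 \right)} \left(-8\right) = - 32 \left(-8 - 32\right) - 12 \cdot \frac{1}{4} \left(-8\right) = \left(-32\right) \left(-40\right) - 3 \left(-8\right) = 1280 - -24 = 1280 + 24 = 1304$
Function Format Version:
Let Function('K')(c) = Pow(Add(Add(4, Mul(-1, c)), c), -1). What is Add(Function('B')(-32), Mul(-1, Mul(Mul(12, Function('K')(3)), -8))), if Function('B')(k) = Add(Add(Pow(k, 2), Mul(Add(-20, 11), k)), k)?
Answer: 1304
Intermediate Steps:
Function('K')(c) = Rational(1, 4) (Function('K')(c) = Pow(4, -1) = Rational(1, 4))
Function('B')(k) = Add(Pow(k, 2), Mul(-8, k)) (Function('B')(k) = Add(Add(Pow(k, 2), Mul(-9, k)), k) = Add(Pow(k, 2), Mul(-8, k)))
Add(Function('B')(-32), Mul(-1, Mul(Mul(12, Function('K')(3)), -8))) = Add(Mul(-32, Add(-8, -32)), Mul(-1, Mul(Mul(12, Rational(1, 4)), -8))) = Add(Mul(-32, -40), Mul(-1, Mul(3, -8))) = Add(1280, Mul(-1, -24)) = Add(1280, 24) = 1304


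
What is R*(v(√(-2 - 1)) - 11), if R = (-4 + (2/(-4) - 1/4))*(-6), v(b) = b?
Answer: -627/2 + 57*I*√3/2 ≈ -313.5 + 49.363*I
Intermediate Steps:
R = 57/2 (R = (-4 + (2*(-¼) - 1*¼))*(-6) = (-4 + (-½ - ¼))*(-6) = (-4 - ¾)*(-6) = -19/4*(-6) = 57/2 ≈ 28.500)
R*(v(√(-2 - 1)) - 11) = 57*(√(-2 - 1) - 11)/2 = 57*(√(-3) - 11)/2 = 57*(I*√3 - 11)/2 = 57*(-11 + I*√3)/2 = -627/2 + 57*I*√3/2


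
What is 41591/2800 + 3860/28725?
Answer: 48220379/3217200 ≈ 14.988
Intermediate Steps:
41591/2800 + 3860/28725 = 41591*(1/2800) + 3860*(1/28725) = 41591/2800 + 772/5745 = 48220379/3217200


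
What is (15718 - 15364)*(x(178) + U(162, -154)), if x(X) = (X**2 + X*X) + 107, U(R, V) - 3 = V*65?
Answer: 18927672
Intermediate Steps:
U(R, V) = 3 + 65*V (U(R, V) = 3 + V*65 = 3 + 65*V)
x(X) = 107 + 2*X**2 (x(X) = (X**2 + X**2) + 107 = 2*X**2 + 107 = 107 + 2*X**2)
(15718 - 15364)*(x(178) + U(162, -154)) = (15718 - 15364)*((107 + 2*178**2) + (3 + 65*(-154))) = 354*((107 + 2*31684) + (3 - 10010)) = 354*((107 + 63368) - 10007) = 354*(63475 - 10007) = 354*53468 = 18927672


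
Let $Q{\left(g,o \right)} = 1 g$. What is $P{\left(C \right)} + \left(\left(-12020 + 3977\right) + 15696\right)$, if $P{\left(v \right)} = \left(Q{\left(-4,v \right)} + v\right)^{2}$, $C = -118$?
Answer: $22537$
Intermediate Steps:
$Q{\left(g,o \right)} = g$
$P{\left(v \right)} = \left(-4 + v\right)^{2}$
$P{\left(C \right)} + \left(\left(-12020 + 3977\right) + 15696\right) = \left(-4 - 118\right)^{2} + \left(\left(-12020 + 3977\right) + 15696\right) = \left(-122\right)^{2} + \left(-8043 + 15696\right) = 14884 + 7653 = 22537$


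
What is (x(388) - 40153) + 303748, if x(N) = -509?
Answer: 263086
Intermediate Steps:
(x(388) - 40153) + 303748 = (-509 - 40153) + 303748 = -40662 + 303748 = 263086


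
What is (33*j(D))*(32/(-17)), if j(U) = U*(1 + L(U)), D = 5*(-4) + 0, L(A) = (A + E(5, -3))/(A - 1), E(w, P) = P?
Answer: 309760/119 ≈ 2603.0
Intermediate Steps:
L(A) = (-3 + A)/(-1 + A) (L(A) = (A - 3)/(A - 1) = (-3 + A)/(-1 + A))
D = -20 (D = -20 + 0 = -20)
j(U) = U*(1 + (-3 + U)/(-1 + U))
(33*j(D))*(32/(-17)) = (33*(2*(-20)*(-2 - 20)/(-1 - 20)))*(32/(-17)) = (33*(2*(-20)*(-22)/(-21)))*(32*(-1/17)) = (33*(2*(-20)*(-1/21)*(-22)))*(-32/17) = (33*(-880/21))*(-32/17) = -9680/7*(-32/17) = 309760/119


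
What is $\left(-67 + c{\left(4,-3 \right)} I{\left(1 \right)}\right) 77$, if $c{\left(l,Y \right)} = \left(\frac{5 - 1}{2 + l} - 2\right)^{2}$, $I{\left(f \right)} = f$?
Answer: $- \frac{45199}{9} \approx -5022.1$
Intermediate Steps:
$c{\left(l,Y \right)} = \left(-2 + \frac{4}{2 + l}\right)^{2}$ ($c{\left(l,Y \right)} = \left(\frac{4}{2 + l} - 2\right)^{2} = \left(-2 + \frac{4}{2 + l}\right)^{2}$)
$\left(-67 + c{\left(4,-3 \right)} I{\left(1 \right)}\right) 77 = \left(-67 + \frac{4 \cdot 4^{2}}{\left(2 + 4\right)^{2}} \cdot 1\right) 77 = \left(-67 + 4 \cdot 16 \cdot \frac{1}{36} \cdot 1\right) 77 = \left(-67 + \frac{16}{9} \cdot 1\right) 77 = \left(-67 + \frac{16}{9}\right) 77 = \left(- \frac{587}{9}\right) 77 = - \frac{45199}{9}$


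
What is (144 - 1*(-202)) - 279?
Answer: 67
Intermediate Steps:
(144 - 1*(-202)) - 279 = (144 + 202) - 279 = 346 - 279 = 67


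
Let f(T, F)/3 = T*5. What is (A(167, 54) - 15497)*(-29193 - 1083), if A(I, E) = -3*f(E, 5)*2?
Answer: 616328532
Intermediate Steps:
f(T, F) = 15*T (f(T, F) = 3*(T*5) = 3*(5*T) = 15*T)
A(I, E) = -90*E (A(I, E) = -45*E*2 = -90*E)
(A(167, 54) - 15497)*(-29193 - 1083) = (-90*54 - 15497)*(-29193 - 1083) = (-4860 - 15497)*(-30276) = -20357*(-30276) = 616328532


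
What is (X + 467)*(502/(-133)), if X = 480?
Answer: -475394/133 ≈ -3574.4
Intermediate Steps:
(X + 467)*(502/(-133)) = (480 + 467)*(502/(-133)) = 947*(502*(-1/133)) = 947*(-502/133) = -475394/133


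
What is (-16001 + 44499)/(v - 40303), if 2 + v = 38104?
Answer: -28498/2201 ≈ -12.948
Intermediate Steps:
v = 38102 (v = -2 + 38104 = 38102)
(-16001 + 44499)/(v - 40303) = (-16001 + 44499)/(38102 - 40303) = 28498/(-2201) = 28498*(-1/2201) = -28498/2201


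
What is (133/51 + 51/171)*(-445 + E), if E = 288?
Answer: -442112/969 ≈ -456.26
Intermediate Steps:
(133/51 + 51/171)*(-445 + E) = (133/51 + 51/171)*(-445 + 288) = (133*(1/51) + 51*(1/171))*(-157) = (133/51 + 17/57)*(-157) = (2816/969)*(-157) = -442112/969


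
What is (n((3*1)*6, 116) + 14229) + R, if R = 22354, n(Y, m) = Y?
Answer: 36601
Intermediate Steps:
(n((3*1)*6, 116) + 14229) + R = ((3*1)*6 + 14229) + 22354 = (3*6 + 14229) + 22354 = (18 + 14229) + 22354 = 14247 + 22354 = 36601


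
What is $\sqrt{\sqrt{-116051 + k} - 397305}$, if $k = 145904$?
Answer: $\sqrt{-397305 + 3 \sqrt{3317}} \approx 630.18 i$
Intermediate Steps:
$\sqrt{\sqrt{-116051 + k} - 397305} = \sqrt{\sqrt{-116051 + 145904} - 397305} = \sqrt{\sqrt{29853} - 397305} = \sqrt{3 \sqrt{3317} - 397305} = \sqrt{-397305 + 3 \sqrt{3317}}$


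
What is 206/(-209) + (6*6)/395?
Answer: -73846/82555 ≈ -0.89451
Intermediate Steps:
206/(-209) + (6*6)/395 = 206*(-1/209) + 36*(1/395) = -206/209 + 36/395 = -73846/82555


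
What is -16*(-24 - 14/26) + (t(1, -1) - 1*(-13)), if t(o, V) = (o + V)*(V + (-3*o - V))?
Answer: 5273/13 ≈ 405.62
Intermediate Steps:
t(o, V) = -3*o*(V + o) (t(o, V) = (V + o)*(V + (-V - 3*o)) = (V + o)*(-3*o) = -3*o*(V + o))
-16*(-24 - 14/26) + (t(1, -1) - 1*(-13)) = -16*(-24 - 14/26) + (-3*1*(-1 + 1) - 1*(-13)) = -16*(-24 - 14*1/26) + (-3*1*0 + 13) = -16*(-24 - 7/13) + (0 + 13) = -16*(-319/13) + 13 = 5104/13 + 13 = 5273/13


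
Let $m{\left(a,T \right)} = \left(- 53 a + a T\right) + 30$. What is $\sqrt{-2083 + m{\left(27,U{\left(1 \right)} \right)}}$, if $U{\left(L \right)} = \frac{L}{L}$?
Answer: $i \sqrt{3457} \approx 58.796 i$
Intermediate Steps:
$U{\left(L \right)} = 1$
$m{\left(a,T \right)} = 30 - 53 a + T a$ ($m{\left(a,T \right)} = \left(- 53 a + T a\right) + 30 = 30 - 53 a + T a$)
$\sqrt{-2083 + m{\left(27,U{\left(1 \right)} \right)}} = \sqrt{-2083 + \left(30 - 1431 + 1 \cdot 27\right)} = \sqrt{-2083 + \left(30 - 1431 + 27\right)} = \sqrt{-2083 - 1374} = \sqrt{-3457} = i \sqrt{3457}$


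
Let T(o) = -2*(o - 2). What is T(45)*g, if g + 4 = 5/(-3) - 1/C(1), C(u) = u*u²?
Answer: 1720/3 ≈ 573.33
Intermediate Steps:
C(u) = u³
T(o) = 4 - 2*o (T(o) = -2*(-2 + o) = 4 - 2*o)
g = -20/3 (g = -4 + (5/(-3) - 1/(1³)) = -4 + (5*(-⅓) - 1/1) = -4 + (-5/3 - 1*1) = -4 + (-5/3 - 1) = -4 - 8/3 = -20/3 ≈ -6.6667)
T(45)*g = (4 - 2*45)*(-20/3) = (4 - 90)*(-20/3) = -86*(-20/3) = 1720/3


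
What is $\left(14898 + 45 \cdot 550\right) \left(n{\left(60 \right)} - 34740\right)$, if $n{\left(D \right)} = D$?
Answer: $-1374992640$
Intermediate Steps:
$\left(14898 + 45 \cdot 550\right) \left(n{\left(60 \right)} - 34740\right) = \left(14898 + 45 \cdot 550\right) \left(60 - 34740\right) = \left(14898 + 24750\right) \left(-34680\right) = 39648 \left(-34680\right) = -1374992640$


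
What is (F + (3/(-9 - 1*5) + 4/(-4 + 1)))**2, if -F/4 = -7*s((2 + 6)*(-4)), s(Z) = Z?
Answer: 1421063809/1764 ≈ 8.0559e+5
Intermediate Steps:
F = -896 (F = -(-28)*(2 + 6)*(-4) = -(-28)*8*(-4) = -(-28)*(-32) = -4*224 = -896)
(F + (3/(-9 - 1*5) + 4/(-4 + 1)))**2 = (-896 + (3/(-9 - 1*5) + 4/(-4 + 1)))**2 = (-896 + (3/(-9 - 5) + 4/(-3)))**2 = (-896 + (3/(-14) + 4*(-1/3)))**2 = (-896 + (3*(-1/14) - 4/3))**2 = (-896 + (-3/14 - 4/3))**2 = (-896 - 65/42)**2 = (-37697/42)**2 = 1421063809/1764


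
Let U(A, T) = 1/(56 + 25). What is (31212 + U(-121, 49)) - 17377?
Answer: 1120636/81 ≈ 13835.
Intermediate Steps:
U(A, T) = 1/81
(31212 + U(-121, 49)) - 17377 = (31212 + 1/81) - 17377 = 2528173/81 - 17377 = 1120636/81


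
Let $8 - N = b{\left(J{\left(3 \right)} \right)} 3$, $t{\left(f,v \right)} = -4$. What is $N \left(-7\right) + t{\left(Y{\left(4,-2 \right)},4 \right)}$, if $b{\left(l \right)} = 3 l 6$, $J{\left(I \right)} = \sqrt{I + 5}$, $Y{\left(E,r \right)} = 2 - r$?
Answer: $-60 + 756 \sqrt{2} \approx 1009.1$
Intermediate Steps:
$J{\left(I \right)} = \sqrt{5 + I}$
$b{\left(l \right)} = 18 l$
$N = 8 - 108 \sqrt{2}$ ($N = 8 - 18 \sqrt{5 + 3} \cdot 3 = 8 - 18 \sqrt{8} \cdot 3 = 8 - 18 \cdot 2 \sqrt{2} \cdot 3 = 8 - 36 \sqrt{2} \cdot 3 = 8 - 108 \sqrt{2} \approx -144.74$)
$N \left(-7\right) + t{\left(Y{\left(4,-2 \right)},4 \right)} = \left(8 - 108 \sqrt{2}\right) \left(-7\right) - 4 = \left(-56 + 756 \sqrt{2}\right) - 4 = -60 + 756 \sqrt{2}$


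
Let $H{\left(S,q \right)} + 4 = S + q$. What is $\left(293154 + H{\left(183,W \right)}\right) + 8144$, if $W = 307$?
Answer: $301784$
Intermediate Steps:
$H{\left(S,q \right)} = -4 + S + q$ ($H{\left(S,q \right)} = -4 + \left(S + q\right) = -4 + S + q$)
$\left(293154 + H{\left(183,W \right)}\right) + 8144 = \left(293154 + \left(-4 + 183 + 307\right)\right) + 8144 = \left(293154 + 486\right) + 8144 = 293640 + 8144 = 301784$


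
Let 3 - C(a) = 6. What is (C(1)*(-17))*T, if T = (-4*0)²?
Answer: 0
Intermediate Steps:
C(a) = -3 (C(a) = 3 - 1*6 = 3 - 6 = -3)
T = 0 (T = 0² = 0)
(C(1)*(-17))*T = -3*(-17)*0 = 51*0 = 0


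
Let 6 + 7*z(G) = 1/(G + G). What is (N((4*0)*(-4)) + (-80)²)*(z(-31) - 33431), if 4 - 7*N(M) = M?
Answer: -325040183654/1519 ≈ -2.1398e+8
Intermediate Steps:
N(M) = 4/7 - M/7
z(G) = -6/7 + 1/(14*G) (z(G) = -6/7 + 1/(7*(G + G)) = -6/7 + 1/(7*((2*G))) = -6/7 + (1/(2*G))/7 = -6/7 + 1/(14*G))
(N((4*0)*(-4)) + (-80)²)*(z(-31) - 33431) = ((4/7 - 4*0*(-4)/7) + (-80)²)*((1/14)*(1 - 12*(-31))/(-31) - 33431) = ((4/7 - 0*(-4)) + 6400)*((1/14)*(-1/31)*(1 + 372) - 33431) = ((4/7 - ⅐*0) + 6400)*((1/14)*(-1/31)*373 - 33431) = ((4/7 + 0) + 6400)*(-373/434 - 33431) = (4/7 + 6400)*(-14509427/434) = (44804/7)*(-14509427/434) = -325040183654/1519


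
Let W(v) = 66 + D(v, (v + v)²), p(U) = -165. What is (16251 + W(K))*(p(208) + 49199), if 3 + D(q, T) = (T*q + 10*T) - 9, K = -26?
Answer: -1321907606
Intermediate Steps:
D(q, T) = -12 + 10*T + T*q (D(q, T) = -3 + ((T*q + 10*T) - 9) = -3 + ((10*T + T*q) - 9) = -3 + (-9 + 10*T + T*q) = -12 + 10*T + T*q)
W(v) = 54 + 4*v³ + 40*v² (W(v) = 66 + (-12 + 10*(v + v)² + (v + v)²*v) = 66 + (-12 + 10*(2*v)² + (2*v)²*v) = 66 + (-12 + 10*(4*v²) + (4*v²)*v) = 66 + (-12 + 40*v² + 4*v³) = 66 + (-12 + 4*v³ + 40*v²) = 54 + 4*v³ + 40*v²)
(16251 + W(K))*(p(208) + 49199) = (16251 + (54 + 4*(-26)³ + 40*(-26)²))*(-165 + 49199) = (16251 + (54 + 4*(-17576) + 40*676))*49034 = (16251 + (54 - 70304 + 27040))*49034 = (16251 - 43210)*49034 = -26959*49034 = -1321907606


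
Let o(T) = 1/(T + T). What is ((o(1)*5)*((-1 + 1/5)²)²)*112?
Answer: 14336/125 ≈ 114.69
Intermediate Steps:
o(T) = 1/(2*T)
((o(1)*5)*((-1 + 1/5)²)²)*112 = ((((½)/1)*5)*((-1 + 1/5)²)²)*112 = ((((½)*1)*5)*((-1 + ⅕)²)²)*112 = (((½)*5)*((-⅘)²)²)*112 = (5*(16/25)²/2)*112 = ((5/2)*(256/625))*112 = (128/125)*112 = 14336/125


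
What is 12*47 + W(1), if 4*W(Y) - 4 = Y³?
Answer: 2261/4 ≈ 565.25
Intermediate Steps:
W(Y) = 1 + Y³/4
12*47 + W(1) = 12*47 + (1 + (¼)*1³) = 564 + (1 + (¼)*1) = 564 + (1 + ¼) = 564 + 5/4 = 2261/4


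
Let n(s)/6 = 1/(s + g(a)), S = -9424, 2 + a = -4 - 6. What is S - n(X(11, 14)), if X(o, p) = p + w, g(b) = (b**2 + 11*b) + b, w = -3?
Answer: -103670/11 ≈ -9424.5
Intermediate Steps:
a = -12 (a = -2 + (-4 - 6) = -2 - 10 = -12)
g(b) = b**2 + 12*b
X(o, p) = -3 + p (X(o, p) = p - 3 = -3 + p)
n(s) = 6/s (n(s) = 6/(s - 12*(12 - 12)) = 6/(s - 12*0) = 6/(s + 0) = 6/s)
S - n(X(11, 14)) = -9424 - 6/(-3 + 14) = -9424 - 6/11 = -103670/11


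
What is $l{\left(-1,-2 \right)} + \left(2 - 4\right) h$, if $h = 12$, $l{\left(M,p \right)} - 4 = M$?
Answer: $-21$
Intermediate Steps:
$l{\left(M,p \right)} = 4 + M$
$l{\left(-1,-2 \right)} + \left(2 - 4\right) h = \left(4 - 1\right) + \left(2 - 4\right) 12 = 3 - 24 = -21$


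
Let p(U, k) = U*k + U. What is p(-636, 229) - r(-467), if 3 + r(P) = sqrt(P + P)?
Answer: -146277 - I*sqrt(934) ≈ -1.4628e+5 - 30.561*I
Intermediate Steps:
r(P) = -3 + sqrt(2)*sqrt(P) (r(P) = -3 + sqrt(P + P) = -3 + sqrt(2*P) = -3 + sqrt(2)*sqrt(P))
p(U, k) = U + U*k
p(-636, 229) - r(-467) = -636*(1 + 229) - (-3 + sqrt(2)*sqrt(-467)) = -636*230 - (-3 + sqrt(2)*(I*sqrt(467))) = -146280 - (-3 + I*sqrt(934)) = -146280 + (3 - I*sqrt(934)) = -146277 - I*sqrt(934)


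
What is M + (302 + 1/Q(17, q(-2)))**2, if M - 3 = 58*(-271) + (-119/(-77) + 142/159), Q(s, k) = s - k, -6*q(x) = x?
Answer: 330244790141/4372500 ≈ 75528.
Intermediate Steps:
q(x) = -x/6
M = -27481270/1749 (M = 3 + (58*(-271) + (-119/(-77) + 142/159)) = 3 + (-15718 + (-119*(-1/77) + 142*(1/159))) = 3 + (-15718 + (17/11 + 142/159)) = 3 + (-15718 + 4265/1749) = 3 - 27486517/1749 = -27481270/1749 ≈ -15713.)
M + (302 + 1/Q(17, q(-2)))**2 = -27481270/1749 + (302 + 1/(17 - (-1)*(-2)/6))**2 = -27481270/1749 + (302 + 1/(17 - 1*1/3))**2 = -27481270/1749 + (302 + 1/(17 - 1/3))**2 = -27481270/1749 + (302 + 1/(50/3))**2 = -27481270/1749 + (302 + 3/50)**2 = -27481270/1749 + (15103/50)**2 = -27481270/1749 + 228100609/2500 = 330244790141/4372500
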